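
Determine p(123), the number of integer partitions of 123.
2552338241

p(n) counts ways to write n as a sum of positive integers (order ignored).
Euler's pentagonal recurrence: p(k) = p(k-1) + p(k-2) - p(k-5) - p(k-7) + p(k-12) + p(k-15) - ... (offsets j(3j∓1)/2, signs ++--, p(0)=1, p(<0)=0).
DP table for k = 0..122: p(0)=1, p(1)=1, p(2)=2, p(3)=3, p(4)=5, p(5)=7, p(6)=11, p(7)=15, p(8)=22, p(9)=30, p(10)=42, p(11)=56, p(12)=77, p(13)=101, p(14)=135, p(15)=176, p(16)=231, p(17)=297, p(18)=385, p(19)=490, p(20)=627, p(21)=792, p(22)=1002, p(23)=1255, p(24)=1575, p(25)=1958, p(26)=2436, p(27)=3010, p(28)=3718, p(29)=4565, p(30)=5604, p(31)=6842, p(32)=8349, p(33)=10143, p(34)=12310, p(35)=14883, p(36)=17977, p(37)=21637, p(38)=26015, p(39)=31185, p(40)=37338, p(41)=44583, p(42)=53174, p(43)=63261, p(44)=75175, p(45)=89134, p(46)=105558, p(47)=124754, p(48)=147273, p(49)=173525, p(50)=204226, p(51)=239943, p(52)=281589, p(53)=329931, p(54)=386155, p(55)=451276, p(56)=526823, p(57)=614154, p(58)=715220, p(59)=831820, p(60)=966467, p(61)=1121505, p(62)=1300156, p(63)=1505499, p(64)=1741630, p(65)=2012558, p(66)=2323520, p(67)=2679689, p(68)=3087735, p(69)=3554345, p(70)=4087968, p(71)=4697205, p(72)=5392783, p(73)=6185689, p(74)=7089500, p(75)=8118264, p(76)=9289091, p(77)=10619863, p(78)=12132164, p(79)=13848650, p(80)=15796476, p(81)=18004327, p(82)=20506255, p(83)=23338469, p(84)=26543660, p(85)=30167357, p(86)=34262962, p(87)=38887673, p(88)=44108109, p(89)=49995925, p(90)=56634173, p(91)=64112359, p(92)=72533807, p(93)=82010177, p(94)=92669720, p(95)=104651419, p(96)=118114304, p(97)=133230930, p(98)=150198136, p(99)=169229875, p(100)=190569292, p(101)=214481126, p(102)=241265379, p(103)=271248950, p(104)=304801365, p(105)=342325709, p(106)=384276336, p(107)=431149389, p(108)=483502844, p(109)=541946240, p(110)=607163746, p(111)=679903203, p(112)=761002156, p(113)=851376628, p(114)=952050665, p(115)=1064144451, p(116)=1188908248, p(117)=1327710076, p(118)=1482074143, p(119)=1653668665, p(120)=1844349560, p(121)=2056148051, p(122)=2291320912.
Final step: p(123) = p(122) + p(121) - p(118) - p(116) + p(111) + p(108) - p(101) - p(97) + p(88) + p(83) - p(72) - p(66) + p(53) + p(46) - p(31) - p(23) + p(6)
= 2291320912 + 2056148051 - 1482074143 - 1188908248 + 679903203 + 483502844 - 214481126 - 133230930 + 44108109 + 23338469 - 5392783 - 2323520 + 329931 + 105558 - 6842 - 1255 + 11
= 2552338241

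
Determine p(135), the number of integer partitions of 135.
9035836076

p(n) counts ways to write n as a sum of positive integers (order ignored).
Euler's pentagonal recurrence: p(k) = p(k-1) + p(k-2) - p(k-5) - p(k-7) + p(k-12) + p(k-15) - ... (offsets j(3j∓1)/2, signs ++--, p(0)=1, p(<0)=0).
DP table for k = 0..134: p(0)=1, p(1)=1, p(2)=2, p(3)=3, p(4)=5, p(5)=7, p(6)=11, p(7)=15, p(8)=22, p(9)=30, p(10)=42, p(11)=56, p(12)=77, p(13)=101, p(14)=135, p(15)=176, p(16)=231, p(17)=297, p(18)=385, p(19)=490, p(20)=627, p(21)=792, p(22)=1002, p(23)=1255, p(24)=1575, p(25)=1958, p(26)=2436, p(27)=3010, p(28)=3718, p(29)=4565, p(30)=5604, p(31)=6842, p(32)=8349, p(33)=10143, p(34)=12310, p(35)=14883, p(36)=17977, p(37)=21637, p(38)=26015, p(39)=31185, p(40)=37338, p(41)=44583, p(42)=53174, p(43)=63261, p(44)=75175, p(45)=89134, p(46)=105558, p(47)=124754, p(48)=147273, p(49)=173525, p(50)=204226, p(51)=239943, p(52)=281589, p(53)=329931, p(54)=386155, p(55)=451276, p(56)=526823, p(57)=614154, p(58)=715220, p(59)=831820, p(60)=966467, p(61)=1121505, p(62)=1300156, p(63)=1505499, p(64)=1741630, p(65)=2012558, p(66)=2323520, p(67)=2679689, p(68)=3087735, p(69)=3554345, p(70)=4087968, p(71)=4697205, p(72)=5392783, p(73)=6185689, p(74)=7089500, p(75)=8118264, p(76)=9289091, p(77)=10619863, p(78)=12132164, p(79)=13848650, p(80)=15796476, p(81)=18004327, p(82)=20506255, p(83)=23338469, p(84)=26543660, p(85)=30167357, p(86)=34262962, p(87)=38887673, p(88)=44108109, p(89)=49995925, p(90)=56634173, p(91)=64112359, p(92)=72533807, p(93)=82010177, p(94)=92669720, p(95)=104651419, p(96)=118114304, p(97)=133230930, p(98)=150198136, p(99)=169229875, p(100)=190569292, p(101)=214481126, p(102)=241265379, p(103)=271248950, p(104)=304801365, p(105)=342325709, p(106)=384276336, p(107)=431149389, p(108)=483502844, p(109)=541946240, p(110)=607163746, p(111)=679903203, p(112)=761002156, p(113)=851376628, p(114)=952050665, p(115)=1064144451, p(116)=1188908248, p(117)=1327710076, p(118)=1482074143, p(119)=1653668665, p(120)=1844349560, p(121)=2056148051, p(122)=2291320912, p(123)=2552338241, p(124)=2841940500, p(125)=3163127352, p(126)=3519222692, p(127)=3913864295, p(128)=4351078600, p(129)=4835271870, p(130)=5371315400, p(131)=5964539504, p(132)=6620830889, p(133)=7346629512, p(134)=8149040695.
Final step: p(135) = p(134) + p(133) - p(130) - p(128) + p(123) + p(120) - p(113) - p(109) + p(100) + p(95) - p(84) - p(78) + p(65) + p(58) - p(43) - p(35) + p(18) + p(9)
= 8149040695 + 7346629512 - 5371315400 - 4351078600 + 2552338241 + 1844349560 - 851376628 - 541946240 + 190569292 + 104651419 - 26543660 - 12132164 + 2012558 + 715220 - 63261 - 14883 + 385 + 30
= 9035836076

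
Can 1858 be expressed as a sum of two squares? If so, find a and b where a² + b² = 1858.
3² + 43² (a=3, b=43)

Factorization: 1858 = 2 × 929
By Fermat: n is sum of two squares iff every prime p ≡ 3 (mod 4) appears to even power.
All primes ≡ 3 (mod 4) appear to even power.
Search a = 0, 1, 2, … for 1858 - a² a perfect square: first hit at a = 3: 1858 - 9 = 1849 = 43².
1858 = 3² + 43² = 9 + 1849 ✓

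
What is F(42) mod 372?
268

Matrix identity: Q^n = [[F_(n+1), F_n], [F_n, F_(n-1)]] with Q = [[1,1],[1,0]].
n = 42 = 101010₂. Square-and-multiply, entries mod 372:
Q^1 = [[1,1],[1,0]]
Q^2 = (Q^1)² = [[2,1],[1,1]]
Q^5 = (Q^2)²·Q = [[8,5],[5,3]]
Q^10 = (Q^5)² = [[89,55],[55,34]]
Q^21 = (Q^10)²·Q = [[227,158],[158,69]]
Q^42 = (Q^21)² = [[233,268],[268,337]]
F_42 mod 372 = Q^42[0][1] = 268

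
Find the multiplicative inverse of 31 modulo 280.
271

gcd(31, 280) = 1, so the inverse exists.
Extended Euclidean algorithm on (280, 31):
280 = 9 × 31 + 1  ⟹  1 = (1)·280 + (-9)·31
So (-9)·31 ≡ 1 (mod 280), i.e. 31^(-1) ≡ -9 ≡ 271 (mod 280).
Check: 31 × 271 = 8401 ≡ 1 (mod 280)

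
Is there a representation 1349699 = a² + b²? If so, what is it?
Not possible

Factorization: 1349699 = 13 × 47^3
By Fermat: n is sum of two squares iff every prime p ≡ 3 (mod 4) appears to even power.
Prime(s) ≡ 3 (mod 4) with odd exponent: [(47, 3)]
Therefore 1349699 cannot be expressed as a² + b².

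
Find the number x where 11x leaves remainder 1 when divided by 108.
59

gcd(11, 108) = 1, so the inverse exists.
Extended Euclidean algorithm on (108, 11):
108 = 9 × 11 + 9  ⟹  9 = (1)·108 + (-9)·11
11 = 1 × 9 + 2  ⟹  2 = (-1)·108 + (10)·11
9 = 4 × 2 + 1  ⟹  1 = (5)·108 + (-49)·11
So (-49)·11 ≡ 1 (mod 108), i.e. 11^(-1) ≡ -49 ≡ 59 (mod 108).
Check: 11 × 59 = 649 ≡ 1 (mod 108)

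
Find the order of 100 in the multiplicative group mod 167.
83

167 is prime, so ord(100) divides φ(167) = 166.
Divisors of 166: 1, 2, 83, 166.
Repeated squaring: 100^1 ≡ 100, 100^2 ≡ 147, 100^4 ≡ 66, 100^8 ≡ 14, 100^16 ≡ 29, 100^32 ≡ 6, 100^64 ≡ 36, 100^128 ≡ 127 (mod 167).
Test 100^d mod 167 for each divisor d in increasing order:
100^1 ≡ 100
100^2 ≡ 147
100^83 = 100^64·100^16·100^2·100^1 ≡ 1  ← first divisor giving 1
The order is 83.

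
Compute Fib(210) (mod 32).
24

Matrix identity: Q^n = [[F_(n+1), F_n], [F_n, F_(n-1)]] with Q = [[1,1],[1,0]].
n = 210 = 11010010₂. Square-and-multiply, entries mod 32:
Q^1 = [[1,1],[1,0]]
Q^3 = (Q^1)²·Q = [[3,2],[2,1]]
Q^6 = (Q^3)² = [[13,8],[8,5]]
Q^13 = (Q^6)²·Q = [[25,9],[9,16]]
Q^26 = (Q^13)² = [[2,17],[17,17]]
Q^52 = (Q^26)² = [[5,3],[3,2]]
Q^105 = (Q^52)²·Q = [[23,2],[2,21]]
Q^210 = (Q^105)² = [[21,24],[24,29]]
F_210 mod 32 = Q^210[0][1] = 24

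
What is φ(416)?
192

416 = 2^5 × 13
φ(n) = n × ∏(1 - 1/p) for each prime p dividing n
φ(416) = 416 × (1 - 1/2) × (1 - 1/13) = 192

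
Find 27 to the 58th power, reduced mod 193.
43

Repeated squaring. Binary of 58 = 111010.
27^1 ≡ 27 (mod 193); 27^2 ≡ 150 (mod 193); 27^4 ≡ 112 (mod 193); 27^8 ≡ 192 (mod 193); 27^16 ≡ 1 (mod 193); 27^32 ≡ 1 (mod 193)
27^58 = 27^2 × 27^8 × 27^16 × 27^32 ≡ 43 (mod 193)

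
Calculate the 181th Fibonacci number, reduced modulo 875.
131

Matrix identity: Q^n = [[F_(n+1), F_n], [F_n, F_(n-1)]] with Q = [[1,1],[1,0]].
n = 181 = 10110101₂. Square-and-multiply, entries mod 875:
Q^1 = [[1,1],[1,0]]
Q^2 = (Q^1)² = [[2,1],[1,1]]
Q^5 = (Q^2)²·Q = [[8,5],[5,3]]
Q^11 = (Q^5)²·Q = [[144,89],[89,55]]
Q^22 = (Q^11)² = [[657,211],[211,446]]
Q^45 = (Q^22)²·Q = [[153,170],[170,858]]
Q^90 = (Q^45)² = [[684,370],[370,314]]
Q^181 = (Q^90)²·Q = [[141,131],[131,10]]
F_181 mod 875 = Q^181[0][1] = 131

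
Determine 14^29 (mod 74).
66

Repeated squaring. Binary of 29 = 11101.
14^1 ≡ 14 (mod 74); 14^2 ≡ 48 (mod 74); 14^4 ≡ 10 (mod 74); 14^8 ≡ 26 (mod 74); 14^16 ≡ 10 (mod 74)
14^29 = 14^1 × 14^4 × 14^8 × 14^16 ≡ 66 (mod 74)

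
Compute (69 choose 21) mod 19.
8

Using Lucas' theorem:
Write n=69 and k=21 in base 19:
n in base 19: [3, 12]
k in base 19: [1, 2]
C(69,21) mod 19 = ∏ C(n_i, k_i) mod 19
Digit binomials (mod 19): C(3,1) = 3; C(12,2) = 66 ≡ 9
Product: 3 × 9 = 27 ≡ 8 (mod 19)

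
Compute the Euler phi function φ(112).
48

112 = 2^4 × 7
φ(n) = n × ∏(1 - 1/p) for each prime p dividing n
φ(112) = 112 × (1 - 1/2) × (1 - 1/7) = 48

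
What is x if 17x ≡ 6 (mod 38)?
x ≡ 16 (mod 38)

gcd(17, 38) = 1, which divides 6, so solutions exist.
Find 17^(-1) mod 38 by the extended Euclidean algorithm:
38 = 2 × 17 + 4  ⟹  4 = (1)·38 + (-2)·17
17 = 4 × 4 + 1  ⟹  1 = (-4)·38 + (9)·17
So (9)·17 ≡ 1 (mod 38), i.e. 17^(-1) ≡ 9 (mod 38).
x ≡ 9 × 6 = 54 ≡ 16 (mod 38).
Check: 17 × 16 = 272 ≡ 6 (mod 38).
Unique solution: x ≡ 16 (mod 38)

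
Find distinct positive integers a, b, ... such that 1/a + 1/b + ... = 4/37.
1/10 + 1/124 + 1/22940

Greedy algorithm:
4/37: ceiling(37/4) = 10, use 1/10
3/370: ceiling(370/3) = 124, use 1/124
1/22940: ceiling(22940/1) = 22940, use 1/22940
Result: 4/37 = 1/10 + 1/124 + 1/22940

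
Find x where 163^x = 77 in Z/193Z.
121

Baby-step giant-step with step n = ⌈√193⌉ = 14.
Baby steps 163^j mod 193 (j:value) for j=0..13: 0:1, 1:163, 2:128, 3:20, 4:172, 5:51, 6:14, 7:159, 8:55, 9:87, 10:92, 11:135, 12:3, 13:103.
Giant-step multiplier: 163^(-14) ≡ 163^(192-14) = 163^178 ≡ 96 (mod 193).
Giant steps γ_i = 77·96^i mod 193: γ_0=77, γ_1=58, γ_2=164, γ_3=111, γ_4=41, γ_5=76, γ_6=155, γ_7=19, γ_8=87 (in table at j=9).
x = i·n + j = 8·14 + 9 = 121.
Check: 163^121 ≡ 77 (mod 193).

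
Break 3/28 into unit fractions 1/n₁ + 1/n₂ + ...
1/10 + 1/140

Greedy algorithm:
3/28: ceiling(28/3) = 10, use 1/10
1/140: ceiling(140/1) = 140, use 1/140
Result: 3/28 = 1/10 + 1/140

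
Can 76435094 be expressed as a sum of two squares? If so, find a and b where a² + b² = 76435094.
Not possible

Factorization: 76435094 = 2 × 17 × 131^3
By Fermat: n is sum of two squares iff every prime p ≡ 3 (mod 4) appears to even power.
Prime(s) ≡ 3 (mod 4) with odd exponent: [(131, 3)]
Therefore 76435094 cannot be expressed as a² + b².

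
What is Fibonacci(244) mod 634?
617

Matrix identity: Q^n = [[F_(n+1), F_n], [F_n, F_(n-1)]] with Q = [[1,1],[1,0]].
n = 244 = 11110100₂. Square-and-multiply, entries mod 634:
Q^1 = [[1,1],[1,0]]
Q^3 = (Q^1)²·Q = [[3,2],[2,1]]
Q^7 = (Q^3)²·Q = [[21,13],[13,8]]
Q^15 = (Q^7)²·Q = [[353,610],[610,377]]
Q^30 = (Q^15)² = [[287,232],[232,55]]
Q^61 = (Q^30)²·Q = [[611,517],[517,94]]
Q^122 = (Q^61)² = [[270,569],[569,335]]
Q^244 = (Q^122)² = [[411,617],[617,428]]
F_244 mod 634 = Q^244[0][1] = 617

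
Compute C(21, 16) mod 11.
10

Using Lucas' theorem:
Write n=21 and k=16 in base 11:
n in base 11: [1, 10]
k in base 11: [1, 5]
C(21,16) mod 11 = ∏ C(n_i, k_i) mod 11
Digit binomials (mod 11): C(1,1) = 1; C(10,5) = 252 ≡ 10
Product: 1 × 10 = 10 ≡ 10 (mod 11)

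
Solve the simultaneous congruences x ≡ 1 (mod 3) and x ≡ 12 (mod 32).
76

Using Chinese Remainder Theorem:
M = 3 × 32 = 96
M1 = 32, M2 = 3
y1 = 32^(-1) mod 3 = 2
y2 = 3^(-1) mod 32 = 11
x = (1×32×2 + 12×3×11) mod 96 = 76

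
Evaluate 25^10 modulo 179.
177

Repeated squaring. Binary of 10 = 1010.
25^1 ≡ 25 (mod 179); 25^2 ≡ 88 (mod 179); 25^4 ≡ 47 (mod 179); 25^8 ≡ 61 (mod 179)
25^10 = 25^2 × 25^8 ≡ 177 (mod 179)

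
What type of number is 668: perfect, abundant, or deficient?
deficient

Proper divisors of 668: sum = 1 + 2 + 4 + 167 + 334 = 508
Since 508 < 668, 668 is deficient.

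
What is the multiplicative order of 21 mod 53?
52

53 is prime, so ord(21) divides φ(53) = 52.
Divisors of 52: 1, 2, 4, 13, 26, 52.
Repeated squaring: 21^1 ≡ 21, 21^2 ≡ 17, 21^4 ≡ 24, 21^8 ≡ 46, 21^16 ≡ 49, 21^32 ≡ 16 (mod 53).
Test 21^d mod 53 for each divisor d in increasing order:
21^1 ≡ 21
21^2 ≡ 17
21^4 ≡ 24
21^13 = 21^8·21^4·21^1 ≡ 23
21^26 = 21^16·21^8·21^2 ≡ 52
21^52 = 21^32·21^16·21^4 ≡ 1  ← first divisor giving 1
The order is 52.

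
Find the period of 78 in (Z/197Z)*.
196

197 is prime, so ord(78) divides φ(197) = 196.
Divisors of 196: 1, 2, 4, 7, 14, 28, 49, 98, 196.
Repeated squaring: 78^1 ≡ 78, 78^2 ≡ 174, 78^4 ≡ 135, 78^8 ≡ 101, 78^16 ≡ 154, 78^32 ≡ 76, 78^64 ≡ 63, 78^128 ≡ 29 (mod 197).
Test 78^d mod 197 for each divisor d in increasing order:
78^1 ≡ 78
78^2 ≡ 174
78^4 ≡ 135
78^7 = 78^4·78^2·78^1 ≡ 120
78^14 = 78^8·78^4·78^2 ≡ 19
78^28 = 78^16·78^8·78^4 ≡ 164
78^49 = 78^32·78^16·78^1 ≡ 14
78^98 = 78^64·78^32·78^2 ≡ 196
78^196 = 78^128·78^64·78^4 ≡ 1  ← first divisor giving 1
The order is 196.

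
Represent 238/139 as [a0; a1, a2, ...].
[1; 1, 2, 2, 9, 2]

Euclidean algorithm steps:
238 = 1 × 139 + 99
139 = 1 × 99 + 40
99 = 2 × 40 + 19
40 = 2 × 19 + 2
19 = 9 × 2 + 1
2 = 2 × 1 + 0
Continued fraction: [1; 1, 2, 2, 9, 2]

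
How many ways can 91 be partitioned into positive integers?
64112359

p(n) counts ways to write n as a sum of positive integers (order ignored).
Euler's pentagonal recurrence: p(k) = p(k-1) + p(k-2) - p(k-5) - p(k-7) + p(k-12) + p(k-15) - ... (offsets j(3j∓1)/2, signs ++--, p(0)=1, p(<0)=0).
DP table for k = 0..90: p(0)=1, p(1)=1, p(2)=2, p(3)=3, p(4)=5, p(5)=7, p(6)=11, p(7)=15, p(8)=22, p(9)=30, p(10)=42, p(11)=56, p(12)=77, p(13)=101, p(14)=135, p(15)=176, p(16)=231, p(17)=297, p(18)=385, p(19)=490, p(20)=627, p(21)=792, p(22)=1002, p(23)=1255, p(24)=1575, p(25)=1958, p(26)=2436, p(27)=3010, p(28)=3718, p(29)=4565, p(30)=5604, p(31)=6842, p(32)=8349, p(33)=10143, p(34)=12310, p(35)=14883, p(36)=17977, p(37)=21637, p(38)=26015, p(39)=31185, p(40)=37338, p(41)=44583, p(42)=53174, p(43)=63261, p(44)=75175, p(45)=89134, p(46)=105558, p(47)=124754, p(48)=147273, p(49)=173525, p(50)=204226, p(51)=239943, p(52)=281589, p(53)=329931, p(54)=386155, p(55)=451276, p(56)=526823, p(57)=614154, p(58)=715220, p(59)=831820, p(60)=966467, p(61)=1121505, p(62)=1300156, p(63)=1505499, p(64)=1741630, p(65)=2012558, p(66)=2323520, p(67)=2679689, p(68)=3087735, p(69)=3554345, p(70)=4087968, p(71)=4697205, p(72)=5392783, p(73)=6185689, p(74)=7089500, p(75)=8118264, p(76)=9289091, p(77)=10619863, p(78)=12132164, p(79)=13848650, p(80)=15796476, p(81)=18004327, p(82)=20506255, p(83)=23338469, p(84)=26543660, p(85)=30167357, p(86)=34262962, p(87)=38887673, p(88)=44108109, p(89)=49995925, p(90)=56634173.
Final step: p(91) = p(90) + p(89) - p(86) - p(84) + p(79) + p(76) - p(69) - p(65) + p(56) + p(51) - p(40) - p(34) + p(21) + p(14)
= 56634173 + 49995925 - 34262962 - 26543660 + 13848650 + 9289091 - 3554345 - 2012558 + 526823 + 239943 - 37338 - 12310 + 792 + 135
= 64112359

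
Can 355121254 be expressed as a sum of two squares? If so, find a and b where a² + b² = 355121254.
Not possible

Factorization: 355121254 = 2 × 41 × 163^3
By Fermat: n is sum of two squares iff every prime p ≡ 3 (mod 4) appears to even power.
Prime(s) ≡ 3 (mod 4) with odd exponent: [(163, 3)]
Therefore 355121254 cannot be expressed as a² + b².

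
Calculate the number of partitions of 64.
1741630

p(n) counts ways to write n as a sum of positive integers (order ignored).
Euler's pentagonal recurrence: p(k) = p(k-1) + p(k-2) - p(k-5) - p(k-7) + p(k-12) + p(k-15) - ... (offsets j(3j∓1)/2, signs ++--, p(0)=1, p(<0)=0).
DP table for k = 0..63: p(0)=1, p(1)=1, p(2)=2, p(3)=3, p(4)=5, p(5)=7, p(6)=11, p(7)=15, p(8)=22, p(9)=30, p(10)=42, p(11)=56, p(12)=77, p(13)=101, p(14)=135, p(15)=176, p(16)=231, p(17)=297, p(18)=385, p(19)=490, p(20)=627, p(21)=792, p(22)=1002, p(23)=1255, p(24)=1575, p(25)=1958, p(26)=2436, p(27)=3010, p(28)=3718, p(29)=4565, p(30)=5604, p(31)=6842, p(32)=8349, p(33)=10143, p(34)=12310, p(35)=14883, p(36)=17977, p(37)=21637, p(38)=26015, p(39)=31185, p(40)=37338, p(41)=44583, p(42)=53174, p(43)=63261, p(44)=75175, p(45)=89134, p(46)=105558, p(47)=124754, p(48)=147273, p(49)=173525, p(50)=204226, p(51)=239943, p(52)=281589, p(53)=329931, p(54)=386155, p(55)=451276, p(56)=526823, p(57)=614154, p(58)=715220, p(59)=831820, p(60)=966467, p(61)=1121505, p(62)=1300156, p(63)=1505499.
Final step: p(64) = p(63) + p(62) - p(59) - p(57) + p(52) + p(49) - p(42) - p(38) + p(29) + p(24) - p(13) - p(7)
= 1505499 + 1300156 - 831820 - 614154 + 281589 + 173525 - 53174 - 26015 + 4565 + 1575 - 101 - 15
= 1741630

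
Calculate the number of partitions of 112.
761002156

p(n) counts ways to write n as a sum of positive integers (order ignored).
Euler's pentagonal recurrence: p(k) = p(k-1) + p(k-2) - p(k-5) - p(k-7) + p(k-12) + p(k-15) - ... (offsets j(3j∓1)/2, signs ++--, p(0)=1, p(<0)=0).
DP table for k = 0..111: p(0)=1, p(1)=1, p(2)=2, p(3)=3, p(4)=5, p(5)=7, p(6)=11, p(7)=15, p(8)=22, p(9)=30, p(10)=42, p(11)=56, p(12)=77, p(13)=101, p(14)=135, p(15)=176, p(16)=231, p(17)=297, p(18)=385, p(19)=490, p(20)=627, p(21)=792, p(22)=1002, p(23)=1255, p(24)=1575, p(25)=1958, p(26)=2436, p(27)=3010, p(28)=3718, p(29)=4565, p(30)=5604, p(31)=6842, p(32)=8349, p(33)=10143, p(34)=12310, p(35)=14883, p(36)=17977, p(37)=21637, p(38)=26015, p(39)=31185, p(40)=37338, p(41)=44583, p(42)=53174, p(43)=63261, p(44)=75175, p(45)=89134, p(46)=105558, p(47)=124754, p(48)=147273, p(49)=173525, p(50)=204226, p(51)=239943, p(52)=281589, p(53)=329931, p(54)=386155, p(55)=451276, p(56)=526823, p(57)=614154, p(58)=715220, p(59)=831820, p(60)=966467, p(61)=1121505, p(62)=1300156, p(63)=1505499, p(64)=1741630, p(65)=2012558, p(66)=2323520, p(67)=2679689, p(68)=3087735, p(69)=3554345, p(70)=4087968, p(71)=4697205, p(72)=5392783, p(73)=6185689, p(74)=7089500, p(75)=8118264, p(76)=9289091, p(77)=10619863, p(78)=12132164, p(79)=13848650, p(80)=15796476, p(81)=18004327, p(82)=20506255, p(83)=23338469, p(84)=26543660, p(85)=30167357, p(86)=34262962, p(87)=38887673, p(88)=44108109, p(89)=49995925, p(90)=56634173, p(91)=64112359, p(92)=72533807, p(93)=82010177, p(94)=92669720, p(95)=104651419, p(96)=118114304, p(97)=133230930, p(98)=150198136, p(99)=169229875, p(100)=190569292, p(101)=214481126, p(102)=241265379, p(103)=271248950, p(104)=304801365, p(105)=342325709, p(106)=384276336, p(107)=431149389, p(108)=483502844, p(109)=541946240, p(110)=607163746, p(111)=679903203.
Final step: p(112) = p(111) + p(110) - p(107) - p(105) + p(100) + p(97) - p(90) - p(86) + p(77) + p(72) - p(61) - p(55) + p(42) + p(35) - p(20) - p(12)
= 679903203 + 607163746 - 431149389 - 342325709 + 190569292 + 133230930 - 56634173 - 34262962 + 10619863 + 5392783 - 1121505 - 451276 + 53174 + 14883 - 627 - 77
= 761002156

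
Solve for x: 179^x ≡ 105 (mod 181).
137

Baby-step giant-step with step n = ⌈√181⌉ = 14.
Baby steps 179^j mod 181 (j:value) for j=0..13: 0:1, 1:179, 2:4, 3:173, 4:16, 5:149, 6:64, 7:53, 8:75, 9:31, 10:119, 11:124, 12:114, 13:134.
Giant-step multiplier: 179^(-14) ≡ 179^(180-14) = 179^166 ≡ 52 (mod 181).
Giant steps γ_i = 105·52^i mod 181: γ_0=105, γ_1=30, γ_2=112, γ_3=32, γ_4=35, γ_5=10, γ_6=158, γ_7=71, γ_8=72, γ_9=124 (in table at j=11).
x = i·n + j = 9·14 + 11 = 137.
Check: 179^137 ≡ 105 (mod 181).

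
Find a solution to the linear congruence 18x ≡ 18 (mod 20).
x ≡ 1 (mod 10)

gcd(18, 20) = 2, which divides 18, so solutions exist.
Divide through by 2: 9x ≡ 9 (mod 10).
Find 9^(-1) mod 10 by the extended Euclidean algorithm:
10 = 1 × 9 + 1  ⟹  1 = (1)·10 + (-1)·9
So (-1)·9 ≡ 1 (mod 10), i.e. 9^(-1) ≡ -1 ≡ 9 (mod 10).
x ≡ 9 × 9 = 81 ≡ 1 (mod 10).
Check: 18 × 1 = 18 ≡ 18 (mod 20).
x ≡ 1 (mod 10), giving 2 solutions mod 20.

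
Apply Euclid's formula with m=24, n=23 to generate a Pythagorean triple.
(47, 1104, 1105)

Euclid's formula: a = m² - n², b = 2mn, c = m² + n²
m = 24, n = 23
a = 24² - 23² = 576 - 529 = 47
b = 2 × 24 × 23 = 1104
c = 24² + 23² = 576 + 529 = 1105
Verification: 47² + 1104² = 2209 + 1218816 = 1221025 = 1105² ✓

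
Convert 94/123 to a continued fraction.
[0; 1, 3, 4, 7]

Euclidean algorithm steps:
94 = 0 × 123 + 94
123 = 1 × 94 + 29
94 = 3 × 29 + 7
29 = 4 × 7 + 1
7 = 7 × 1 + 0
Continued fraction: [0; 1, 3, 4, 7]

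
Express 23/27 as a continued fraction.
[0; 1, 5, 1, 3]

Euclidean algorithm steps:
23 = 0 × 27 + 23
27 = 1 × 23 + 4
23 = 5 × 4 + 3
4 = 1 × 3 + 1
3 = 3 × 1 + 0
Continued fraction: [0; 1, 5, 1, 3]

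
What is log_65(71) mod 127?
124

Baby-step giant-step with step n = ⌈√127⌉ = 12.
Baby steps 65^j mod 127 (j:value) for j=0..11: 0:1, 1:65, 2:34, 3:51, 4:13, 5:83, 6:61, 7:28, 8:42, 9:63, 10:31, 11:110.
Giant-step multiplier: 65^(-12) ≡ 65^(126-12) = 65^114 ≡ 117 (mod 127).
Giant steps γ_i = 71·117^i mod 127: γ_0=71, γ_1=52, γ_2=115, γ_3=120, γ_4=70, γ_5=62, γ_6=15, γ_7=104, γ_8=103, γ_9=113, γ_10=13 (in table at j=4).
x = i·n + j = 10·12 + 4 = 124.
Check: 65^124 ≡ 71 (mod 127).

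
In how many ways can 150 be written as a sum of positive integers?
40853235313

p(n) counts ways to write n as a sum of positive integers (order ignored).
Euler's pentagonal recurrence: p(k) = p(k-1) + p(k-2) - p(k-5) - p(k-7) + p(k-12) + p(k-15) - ... (offsets j(3j∓1)/2, signs ++--, p(0)=1, p(<0)=0).
DP table for k = 0..149: p(0)=1, p(1)=1, p(2)=2, p(3)=3, p(4)=5, p(5)=7, p(6)=11, p(7)=15, p(8)=22, p(9)=30, p(10)=42, p(11)=56, p(12)=77, p(13)=101, p(14)=135, p(15)=176, p(16)=231, p(17)=297, p(18)=385, p(19)=490, p(20)=627, p(21)=792, p(22)=1002, p(23)=1255, p(24)=1575, p(25)=1958, p(26)=2436, p(27)=3010, p(28)=3718, p(29)=4565, p(30)=5604, p(31)=6842, p(32)=8349, p(33)=10143, p(34)=12310, p(35)=14883, p(36)=17977, p(37)=21637, p(38)=26015, p(39)=31185, p(40)=37338, p(41)=44583, p(42)=53174, p(43)=63261, p(44)=75175, p(45)=89134, p(46)=105558, p(47)=124754, p(48)=147273, p(49)=173525, p(50)=204226, p(51)=239943, p(52)=281589, p(53)=329931, p(54)=386155, p(55)=451276, p(56)=526823, p(57)=614154, p(58)=715220, p(59)=831820, p(60)=966467, p(61)=1121505, p(62)=1300156, p(63)=1505499, p(64)=1741630, p(65)=2012558, p(66)=2323520, p(67)=2679689, p(68)=3087735, p(69)=3554345, p(70)=4087968, p(71)=4697205, p(72)=5392783, p(73)=6185689, p(74)=7089500, p(75)=8118264, p(76)=9289091, p(77)=10619863, p(78)=12132164, p(79)=13848650, p(80)=15796476, p(81)=18004327, p(82)=20506255, p(83)=23338469, p(84)=26543660, p(85)=30167357, p(86)=34262962, p(87)=38887673, p(88)=44108109, p(89)=49995925, p(90)=56634173, p(91)=64112359, p(92)=72533807, p(93)=82010177, p(94)=92669720, p(95)=104651419, p(96)=118114304, p(97)=133230930, p(98)=150198136, p(99)=169229875, p(100)=190569292, p(101)=214481126, p(102)=241265379, p(103)=271248950, p(104)=304801365, p(105)=342325709, p(106)=384276336, p(107)=431149389, p(108)=483502844, p(109)=541946240, p(110)=607163746, p(111)=679903203, p(112)=761002156, p(113)=851376628, p(114)=952050665, p(115)=1064144451, p(116)=1188908248, p(117)=1327710076, p(118)=1482074143, p(119)=1653668665, p(120)=1844349560, p(121)=2056148051, p(122)=2291320912, p(123)=2552338241, p(124)=2841940500, p(125)=3163127352, p(126)=3519222692, p(127)=3913864295, p(128)=4351078600, p(129)=4835271870, p(130)=5371315400, p(131)=5964539504, p(132)=6620830889, p(133)=7346629512, p(134)=8149040695, p(135)=9035836076, p(136)=10015581680, p(137)=11097645016, p(138)=12292341831, p(139)=13610949895, p(140)=15065878135, p(141)=16670689208, p(142)=18440293320, p(143)=20390982757, p(144)=22540654445, p(145)=24908858009, p(146)=27517052599, p(147)=30388671978, p(148)=33549419497, p(149)=37027355200.
Final step: p(150) = p(149) + p(148) - p(145) - p(143) + p(138) + p(135) - p(128) - p(124) + p(115) + p(110) - p(99) - p(93) + p(80) + p(73) - p(58) - p(50) + p(33) + p(24) - p(5)
= 37027355200 + 33549419497 - 24908858009 - 20390982757 + 12292341831 + 9035836076 - 4351078600 - 2841940500 + 1064144451 + 607163746 - 169229875 - 82010177 + 15796476 + 6185689 - 715220 - 204226 + 10143 + 1575 - 7
= 40853235313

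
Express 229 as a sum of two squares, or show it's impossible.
2² + 15² (a=2, b=15)

Factorization: 229 = 229
By Fermat: n is sum of two squares iff every prime p ≡ 3 (mod 4) appears to even power.
All primes ≡ 3 (mod 4) appear to even power.
Search a = 0, 1, 2, … for 229 - a² a perfect square: first hit at a = 2: 229 - 4 = 225 = 15².
229 = 2² + 15² = 4 + 225 ✓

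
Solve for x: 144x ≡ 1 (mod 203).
86

gcd(144, 203) = 1, so the inverse exists.
Extended Euclidean algorithm on (203, 144):
203 = 1 × 144 + 59  ⟹  59 = (1)·203 + (-1)·144
144 = 2 × 59 + 26  ⟹  26 = (-2)·203 + (3)·144
59 = 2 × 26 + 7  ⟹  7 = (5)·203 + (-7)·144
26 = 3 × 7 + 5  ⟹  5 = (-17)·203 + (24)·144
7 = 1 × 5 + 2  ⟹  2 = (22)·203 + (-31)·144
5 = 2 × 2 + 1  ⟹  1 = (-61)·203 + (86)·144
So (86)·144 ≡ 1 (mod 203), i.e. 144^(-1) ≡ 86 (mod 203).
Check: 144 × 86 = 12384 ≡ 1 (mod 203)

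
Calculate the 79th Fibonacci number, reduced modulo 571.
144

Matrix identity: Q^n = [[F_(n+1), F_n], [F_n, F_(n-1)]] with Q = [[1,1],[1,0]].
n = 79 = 1001111₂. Square-and-multiply, entries mod 571:
Q^1 = [[1,1],[1,0]]
Q^2 = (Q^1)² = [[2,1],[1,1]]
Q^4 = (Q^2)² = [[5,3],[3,2]]
Q^9 = (Q^4)²·Q = [[55,34],[34,21]]
Q^19 = (Q^9)²·Q = [[484,184],[184,300]]
Q^39 = (Q^19)²·Q = [[106,313],[313,364]]
Q^79 = (Q^39)²·Q = [[507,144],[144,363]]
F_79 mod 571 = Q^79[0][1] = 144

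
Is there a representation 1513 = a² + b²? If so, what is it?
12² + 37² (a=12, b=37)

Factorization: 1513 = 17 × 89
By Fermat: n is sum of two squares iff every prime p ≡ 3 (mod 4) appears to even power.
All primes ≡ 3 (mod 4) appear to even power.
Search a = 0, 1, 2, … for 1513 - a² a perfect square: first hit at a = 12: 1513 - 144 = 1369 = 37².
1513 = 12² + 37² = 144 + 1369 ✓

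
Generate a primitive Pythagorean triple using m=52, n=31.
(1743, 3224, 3665)

Euclid's formula: a = m² - n², b = 2mn, c = m² + n²
m = 52, n = 31
a = 52² - 31² = 2704 - 961 = 1743
b = 2 × 52 × 31 = 3224
c = 52² + 31² = 2704 + 961 = 3665
Verification: 1743² + 3224² = 3038049 + 10394176 = 13432225 = 3665² ✓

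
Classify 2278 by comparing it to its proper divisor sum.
deficient

Proper divisors of 2278: sum = 1 + 2 + 17 + 34 + 67 + 134 + 1139 = 1394
Since 1394 < 2278, 2278 is deficient.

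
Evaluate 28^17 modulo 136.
96

Repeated squaring. Binary of 17 = 10001.
28^1 ≡ 28 (mod 136); 28^2 ≡ 104 (mod 136); 28^4 ≡ 72 (mod 136); 28^8 ≡ 16 (mod 136); 28^16 ≡ 120 (mod 136)
28^17 = 28^1 × 28^16 ≡ 96 (mod 136)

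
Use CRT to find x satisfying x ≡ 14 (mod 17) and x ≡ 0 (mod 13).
65

Using Chinese Remainder Theorem:
M = 17 × 13 = 221
M1 = 13, M2 = 17
y1 = 13^(-1) mod 17 = 4
y2 = 17^(-1) mod 13 = 10
x = (14×13×4 + 0×17×10) mod 221 = 65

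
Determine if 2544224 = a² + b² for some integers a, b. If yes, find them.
Not possible

Factorization: 2544224 = 2^5 × 43^3
By Fermat: n is sum of two squares iff every prime p ≡ 3 (mod 4) appears to even power.
Prime(s) ≡ 3 (mod 4) with odd exponent: [(43, 3)]
Therefore 2544224 cannot be expressed as a² + b².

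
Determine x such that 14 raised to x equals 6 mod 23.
4

Baby-step giant-step with step n = ⌈√23⌉ = 5.
Baby steps 14^j mod 23 (j:value) for j=0..4: 0:1, 1:14, 2:12, 3:7, 4:6.
h = 6 is already in the table at j=4, so x = 4.
Check: 14^4 ≡ 6 (mod 23).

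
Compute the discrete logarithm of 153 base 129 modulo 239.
152

Baby-step giant-step with step n = ⌈√239⌉ = 16.
Baby steps 129^j mod 239 (j:value) for j=0..15: 0:1, 1:129, 2:150, 3:230, 4:34, 5:84, 6:81, 7:172, 8:200, 9:227, 10:125, 11:112, 12:108, 13:70, 14:187, 15:223.
Giant-step multiplier: 129^(-16) ≡ 129^(238-16) = 129^222 ≡ 11 (mod 239).
Giant steps γ_i = 153·11^i mod 239: γ_0=153, γ_1=10, γ_2=110, γ_3=15, γ_4=165, γ_5=142, γ_6=128, γ_7=213, γ_8=192, γ_9=200 (in table at j=8).
x = i·n + j = 9·16 + 8 = 152.
Check: 129^152 ≡ 153 (mod 239).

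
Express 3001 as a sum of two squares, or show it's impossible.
20² + 51² (a=20, b=51)

Factorization: 3001 = 3001
By Fermat: n is sum of two squares iff every prime p ≡ 3 (mod 4) appears to even power.
All primes ≡ 3 (mod 4) appear to even power.
Search a = 0, 1, 2, … for 3001 - a² a perfect square: first hit at a = 20: 3001 - 400 = 2601 = 51².
3001 = 20² + 51² = 400 + 2601 ✓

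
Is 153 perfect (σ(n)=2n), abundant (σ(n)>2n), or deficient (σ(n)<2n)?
deficient

Proper divisors of 153: sum = 1 + 3 + 9 + 17 + 51 = 81
Since 81 < 153, 153 is deficient.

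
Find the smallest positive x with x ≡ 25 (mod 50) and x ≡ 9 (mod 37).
675

Using Chinese Remainder Theorem:
M = 50 × 37 = 1850
M1 = 37, M2 = 50
y1 = 37^(-1) mod 50 = 23
y2 = 50^(-1) mod 37 = 20
x = (25×37×23 + 9×50×20) mod 1850 = 675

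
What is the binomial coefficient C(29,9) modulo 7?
0

Using Lucas' theorem:
Write n=29 and k=9 in base 7:
n in base 7: [4, 1]
k in base 7: [1, 2]
C(29,9) mod 7 = ∏ C(n_i, k_i) mod 7
Digit binomials (mod 7): C(4,1) = 4; C(1,2) = 0 (k_i > n_i)
Product: 4 × 0 = 0 ≡ 0 (mod 7)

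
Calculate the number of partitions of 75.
8118264

p(n) counts ways to write n as a sum of positive integers (order ignored).
Euler's pentagonal recurrence: p(k) = p(k-1) + p(k-2) - p(k-5) - p(k-7) + p(k-12) + p(k-15) - ... (offsets j(3j∓1)/2, signs ++--, p(0)=1, p(<0)=0).
DP table for k = 0..74: p(0)=1, p(1)=1, p(2)=2, p(3)=3, p(4)=5, p(5)=7, p(6)=11, p(7)=15, p(8)=22, p(9)=30, p(10)=42, p(11)=56, p(12)=77, p(13)=101, p(14)=135, p(15)=176, p(16)=231, p(17)=297, p(18)=385, p(19)=490, p(20)=627, p(21)=792, p(22)=1002, p(23)=1255, p(24)=1575, p(25)=1958, p(26)=2436, p(27)=3010, p(28)=3718, p(29)=4565, p(30)=5604, p(31)=6842, p(32)=8349, p(33)=10143, p(34)=12310, p(35)=14883, p(36)=17977, p(37)=21637, p(38)=26015, p(39)=31185, p(40)=37338, p(41)=44583, p(42)=53174, p(43)=63261, p(44)=75175, p(45)=89134, p(46)=105558, p(47)=124754, p(48)=147273, p(49)=173525, p(50)=204226, p(51)=239943, p(52)=281589, p(53)=329931, p(54)=386155, p(55)=451276, p(56)=526823, p(57)=614154, p(58)=715220, p(59)=831820, p(60)=966467, p(61)=1121505, p(62)=1300156, p(63)=1505499, p(64)=1741630, p(65)=2012558, p(66)=2323520, p(67)=2679689, p(68)=3087735, p(69)=3554345, p(70)=4087968, p(71)=4697205, p(72)=5392783, p(73)=6185689, p(74)=7089500.
Final step: p(75) = p(74) + p(73) - p(70) - p(68) + p(63) + p(60) - p(53) - p(49) + p(40) + p(35) - p(24) - p(18) + p(5)
= 7089500 + 6185689 - 4087968 - 3087735 + 1505499 + 966467 - 329931 - 173525 + 37338 + 14883 - 1575 - 385 + 7
= 8118264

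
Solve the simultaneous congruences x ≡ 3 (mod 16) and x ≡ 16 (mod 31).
419

Using Chinese Remainder Theorem:
M = 16 × 31 = 496
M1 = 31, M2 = 16
y1 = 31^(-1) mod 16 = 15
y2 = 16^(-1) mod 31 = 2
x = (3×31×15 + 16×16×2) mod 496 = 419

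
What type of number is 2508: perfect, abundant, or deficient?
abundant

Proper divisors of 2508: sum = 1 + 2 + 3 + 4 + 6 + 11 + 12 + 19 + ... + 418 + 627 + 836 + 1254 (23 divisors) = 4212
Since 4212 > 2508, 2508 is abundant.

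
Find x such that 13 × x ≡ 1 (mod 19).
3

gcd(13, 19) = 1, so the inverse exists.
Extended Euclidean algorithm on (19, 13):
19 = 1 × 13 + 6  ⟹  6 = (1)·19 + (-1)·13
13 = 2 × 6 + 1  ⟹  1 = (-2)·19 + (3)·13
So (3)·13 ≡ 1 (mod 19), i.e. 13^(-1) ≡ 3 (mod 19).
Check: 13 × 3 = 39 ≡ 1 (mod 19)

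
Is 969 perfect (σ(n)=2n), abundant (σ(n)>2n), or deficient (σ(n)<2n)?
deficient

Proper divisors of 969: sum = 1 + 3 + 17 + 19 + 51 + 57 + 323 = 471
Since 471 < 969, 969 is deficient.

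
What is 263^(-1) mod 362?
117

gcd(263, 362) = 1, so the inverse exists.
Extended Euclidean algorithm on (362, 263):
362 = 1 × 263 + 99  ⟹  99 = (1)·362 + (-1)·263
263 = 2 × 99 + 65  ⟹  65 = (-2)·362 + (3)·263
99 = 1 × 65 + 34  ⟹  34 = (3)·362 + (-4)·263
65 = 1 × 34 + 31  ⟹  31 = (-5)·362 + (7)·263
34 = 1 × 31 + 3  ⟹  3 = (8)·362 + (-11)·263
31 = 10 × 3 + 1  ⟹  1 = (-85)·362 + (117)·263
So (117)·263 ≡ 1 (mod 362), i.e. 263^(-1) ≡ 117 (mod 362).
Check: 263 × 117 = 30771 ≡ 1 (mod 362)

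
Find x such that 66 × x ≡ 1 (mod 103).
64

gcd(66, 103) = 1, so the inverse exists.
Extended Euclidean algorithm on (103, 66):
103 = 1 × 66 + 37  ⟹  37 = (1)·103 + (-1)·66
66 = 1 × 37 + 29  ⟹  29 = (-1)·103 + (2)·66
37 = 1 × 29 + 8  ⟹  8 = (2)·103 + (-3)·66
29 = 3 × 8 + 5  ⟹  5 = (-7)·103 + (11)·66
8 = 1 × 5 + 3  ⟹  3 = (9)·103 + (-14)·66
5 = 1 × 3 + 2  ⟹  2 = (-16)·103 + (25)·66
3 = 1 × 2 + 1  ⟹  1 = (25)·103 + (-39)·66
So (-39)·66 ≡ 1 (mod 103), i.e. 66^(-1) ≡ -39 ≡ 64 (mod 103).
Check: 66 × 64 = 4224 ≡ 1 (mod 103)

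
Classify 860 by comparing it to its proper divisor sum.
abundant

Proper divisors of 860: sum = 1 + 2 + 4 + 5 + 10 + 20 + 43 + 86 + 172 + 215 + 430 = 988
Since 988 > 860, 860 is abundant.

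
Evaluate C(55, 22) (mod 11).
10

Using Lucas' theorem:
Write n=55 and k=22 in base 11:
n in base 11: [5, 0]
k in base 11: [2, 0]
C(55,22) mod 11 = ∏ C(n_i, k_i) mod 11
Digit binomials (mod 11): C(5,2) = 10; C(0,0) = 1
Product: 10 × 1 = 10 ≡ 10 (mod 11)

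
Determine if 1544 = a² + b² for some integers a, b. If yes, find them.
10² + 38² (a=10, b=38)

Factorization: 1544 = 2^3 × 193
By Fermat: n is sum of two squares iff every prime p ≡ 3 (mod 4) appears to even power.
All primes ≡ 3 (mod 4) appear to even power.
Search a = 0, 1, 2, … for 1544 - a² a perfect square: first hit at a = 10: 1544 - 100 = 1444 = 38².
1544 = 10² + 38² = 100 + 1444 ✓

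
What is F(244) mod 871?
707

Matrix identity: Q^n = [[F_(n+1), F_n], [F_n, F_(n-1)]] with Q = [[1,1],[1,0]].
n = 244 = 11110100₂. Square-and-multiply, entries mod 871:
Q^1 = [[1,1],[1,0]]
Q^3 = (Q^1)²·Q = [[3,2],[2,1]]
Q^7 = (Q^3)²·Q = [[21,13],[13,8]]
Q^15 = (Q^7)²·Q = [[116,610],[610,377]]
Q^30 = (Q^15)² = [[574,235],[235,339]]
Q^61 = (Q^30)²·Q = [[8,590],[590,289]]
Q^122 = (Q^61)² = [[635,159],[159,476]]
Q^244 = (Q^122)² = [[845,707],[707,138]]
F_244 mod 871 = Q^244[0][1] = 707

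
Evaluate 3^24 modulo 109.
105

Repeated squaring. Binary of 24 = 11000.
3^1 ≡ 3 (mod 109); 3^2 ≡ 9 (mod 109); 3^4 ≡ 81 (mod 109); 3^8 ≡ 21 (mod 109); 3^16 ≡ 5 (mod 109)
3^24 = 3^8 × 3^16 ≡ 105 (mod 109)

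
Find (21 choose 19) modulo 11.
1

Using Lucas' theorem:
Write n=21 and k=19 in base 11:
n in base 11: [1, 10]
k in base 11: [1, 8]
C(21,19) mod 11 = ∏ C(n_i, k_i) mod 11
Digit binomials (mod 11): C(1,1) = 1; C(10,8) = 45 ≡ 1
Product: 1 × 1 = 1 ≡ 1 (mod 11)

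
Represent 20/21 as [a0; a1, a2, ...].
[0; 1, 20]

Euclidean algorithm steps:
20 = 0 × 21 + 20
21 = 1 × 20 + 1
20 = 20 × 1 + 0
Continued fraction: [0; 1, 20]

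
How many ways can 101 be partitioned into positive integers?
214481126

p(n) counts ways to write n as a sum of positive integers (order ignored).
Euler's pentagonal recurrence: p(k) = p(k-1) + p(k-2) - p(k-5) - p(k-7) + p(k-12) + p(k-15) - ... (offsets j(3j∓1)/2, signs ++--, p(0)=1, p(<0)=0).
DP table for k = 0..100: p(0)=1, p(1)=1, p(2)=2, p(3)=3, p(4)=5, p(5)=7, p(6)=11, p(7)=15, p(8)=22, p(9)=30, p(10)=42, p(11)=56, p(12)=77, p(13)=101, p(14)=135, p(15)=176, p(16)=231, p(17)=297, p(18)=385, p(19)=490, p(20)=627, p(21)=792, p(22)=1002, p(23)=1255, p(24)=1575, p(25)=1958, p(26)=2436, p(27)=3010, p(28)=3718, p(29)=4565, p(30)=5604, p(31)=6842, p(32)=8349, p(33)=10143, p(34)=12310, p(35)=14883, p(36)=17977, p(37)=21637, p(38)=26015, p(39)=31185, p(40)=37338, p(41)=44583, p(42)=53174, p(43)=63261, p(44)=75175, p(45)=89134, p(46)=105558, p(47)=124754, p(48)=147273, p(49)=173525, p(50)=204226, p(51)=239943, p(52)=281589, p(53)=329931, p(54)=386155, p(55)=451276, p(56)=526823, p(57)=614154, p(58)=715220, p(59)=831820, p(60)=966467, p(61)=1121505, p(62)=1300156, p(63)=1505499, p(64)=1741630, p(65)=2012558, p(66)=2323520, p(67)=2679689, p(68)=3087735, p(69)=3554345, p(70)=4087968, p(71)=4697205, p(72)=5392783, p(73)=6185689, p(74)=7089500, p(75)=8118264, p(76)=9289091, p(77)=10619863, p(78)=12132164, p(79)=13848650, p(80)=15796476, p(81)=18004327, p(82)=20506255, p(83)=23338469, p(84)=26543660, p(85)=30167357, p(86)=34262962, p(87)=38887673, p(88)=44108109, p(89)=49995925, p(90)=56634173, p(91)=64112359, p(92)=72533807, p(93)=82010177, p(94)=92669720, p(95)=104651419, p(96)=118114304, p(97)=133230930, p(98)=150198136, p(99)=169229875, p(100)=190569292.
Final step: p(101) = p(100) + p(99) - p(96) - p(94) + p(89) + p(86) - p(79) - p(75) + p(66) + p(61) - p(50) - p(44) + p(31) + p(24) - p(9) - p(1)
= 190569292 + 169229875 - 118114304 - 92669720 + 49995925 + 34262962 - 13848650 - 8118264 + 2323520 + 1121505 - 204226 - 75175 + 6842 + 1575 - 30 - 1
= 214481126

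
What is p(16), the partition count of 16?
231

p(n) counts ways to write n as a sum of positive integers (order ignored).
Euler's pentagonal recurrence: p(k) = p(k-1) + p(k-2) - p(k-5) - p(k-7) + p(k-12) + p(k-15) - ... (offsets j(3j∓1)/2, signs ++--, p(0)=1, p(<0)=0).
DP table for k = 0..15: p(0)=1, p(1)=1, p(2)=2, p(3)=3, p(4)=5, p(5)=7, p(6)=11, p(7)=15, p(8)=22, p(9)=30, p(10)=42, p(11)=56, p(12)=77, p(13)=101, p(14)=135, p(15)=176.
Final step: p(16) = p(15) + p(14) - p(11) - p(9) + p(4) + p(1)
= 176 + 135 - 56 - 30 + 5 + 1
= 231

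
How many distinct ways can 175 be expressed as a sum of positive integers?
435157697830

p(n) counts ways to write n as a sum of positive integers (order ignored).
Euler's pentagonal recurrence: p(k) = p(k-1) + p(k-2) - p(k-5) - p(k-7) + p(k-12) + p(k-15) - ... (offsets j(3j∓1)/2, signs ++--, p(0)=1, p(<0)=0).
DP table for k = 0..174: p(0)=1, p(1)=1, p(2)=2, p(3)=3, p(4)=5, p(5)=7, p(6)=11, p(7)=15, p(8)=22, p(9)=30, p(10)=42, p(11)=56, p(12)=77, p(13)=101, p(14)=135, p(15)=176, p(16)=231, p(17)=297, p(18)=385, p(19)=490, p(20)=627, p(21)=792, p(22)=1002, p(23)=1255, p(24)=1575, p(25)=1958, p(26)=2436, p(27)=3010, p(28)=3718, p(29)=4565, p(30)=5604, p(31)=6842, p(32)=8349, p(33)=10143, p(34)=12310, p(35)=14883, p(36)=17977, p(37)=21637, p(38)=26015, p(39)=31185, p(40)=37338, p(41)=44583, p(42)=53174, p(43)=63261, p(44)=75175, p(45)=89134, p(46)=105558, p(47)=124754, p(48)=147273, p(49)=173525, p(50)=204226, p(51)=239943, p(52)=281589, p(53)=329931, p(54)=386155, p(55)=451276, p(56)=526823, p(57)=614154, p(58)=715220, p(59)=831820, p(60)=966467, p(61)=1121505, p(62)=1300156, p(63)=1505499, p(64)=1741630, p(65)=2012558, p(66)=2323520, p(67)=2679689, p(68)=3087735, p(69)=3554345, p(70)=4087968, p(71)=4697205, p(72)=5392783, p(73)=6185689, p(74)=7089500, p(75)=8118264, p(76)=9289091, p(77)=10619863, p(78)=12132164, p(79)=13848650, p(80)=15796476, p(81)=18004327, p(82)=20506255, p(83)=23338469, p(84)=26543660, p(85)=30167357, p(86)=34262962, p(87)=38887673, p(88)=44108109, p(89)=49995925, p(90)=56634173, p(91)=64112359, p(92)=72533807, p(93)=82010177, p(94)=92669720, p(95)=104651419, p(96)=118114304, p(97)=133230930, p(98)=150198136, p(99)=169229875, p(100)=190569292, p(101)=214481126, p(102)=241265379, p(103)=271248950, p(104)=304801365, p(105)=342325709, p(106)=384276336, p(107)=431149389, p(108)=483502844, p(109)=541946240, p(110)=607163746, p(111)=679903203, p(112)=761002156, p(113)=851376628, p(114)=952050665, p(115)=1064144451, p(116)=1188908248, p(117)=1327710076, p(118)=1482074143, p(119)=1653668665, p(120)=1844349560, p(121)=2056148051, p(122)=2291320912, p(123)=2552338241, p(124)=2841940500, p(125)=3163127352, p(126)=3519222692, p(127)=3913864295, p(128)=4351078600, p(129)=4835271870, p(130)=5371315400, p(131)=5964539504, p(132)=6620830889, p(133)=7346629512, p(134)=8149040695, p(135)=9035836076, p(136)=10015581680, p(137)=11097645016, p(138)=12292341831, p(139)=13610949895, p(140)=15065878135, p(141)=16670689208, p(142)=18440293320, p(143)=20390982757, p(144)=22540654445, p(145)=24908858009, p(146)=27517052599, p(147)=30388671978, p(148)=33549419497, p(149)=37027355200, p(150)=40853235313, p(151)=45060624582, p(152)=49686288421, p(153)=54770336324, p(154)=60356673280, p(155)=66493182097, p(156)=73232243759, p(157)=80630964769, p(158)=88751778802, p(159)=97662728555, p(160)=107438159466, p(161)=118159068427, p(162)=129913904637, p(163)=142798995930, p(164)=156919475295, p(165)=172389800255, p(166)=189334822579, p(167)=207890420102, p(168)=228204732751, p(169)=250438925115, p(170)=274768617130, p(171)=301384802048, p(172)=330495499613, p(173)=362326859895, p(174)=397125074750.
Final step: p(175) = p(174) + p(173) - p(170) - p(168) + p(163) + p(160) - p(153) - p(149) + p(140) + p(135) - p(124) - p(118) + p(105) + p(98) - p(83) - p(75) + p(58) + p(49) - p(30) - p(20)
= 397125074750 + 362326859895 - 274768617130 - 228204732751 + 142798995930 + 107438159466 - 54770336324 - 37027355200 + 15065878135 + 9035836076 - 2841940500 - 1482074143 + 342325709 + 150198136 - 23338469 - 8118264 + 715220 + 173525 - 5604 - 627
= 435157697830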